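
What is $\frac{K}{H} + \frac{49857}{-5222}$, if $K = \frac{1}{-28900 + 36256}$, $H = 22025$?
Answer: $- \frac{4038813360539}{423023514900} \approx -9.5475$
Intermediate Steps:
$K = \frac{1}{7356} \approx 0.00013594$
$\frac{K}{H} + \frac{49857}{-5222} = \frac{1}{7356 \cdot 22025} + \frac{49857}{-5222} = \frac{1}{7356} \cdot \frac{1}{22025} + 49857 \left(- \frac{1}{5222}\right) = \frac{1}{162015900} - \frac{49857}{5222} = - \frac{4038813360539}{423023514900}$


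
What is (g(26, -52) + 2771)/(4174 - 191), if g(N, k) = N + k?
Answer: 2745/3983 ≈ 0.68918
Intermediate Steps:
(g(26, -52) + 2771)/(4174 - 191) = ((26 - 52) + 2771)/(4174 - 191) = (-26 + 2771)/3983 = 2745*(1/3983) = 2745/3983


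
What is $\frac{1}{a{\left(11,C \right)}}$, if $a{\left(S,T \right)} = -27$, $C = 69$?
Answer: $- \frac{1}{27} \approx -0.037037$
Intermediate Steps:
$\frac{1}{a{\left(11,C \right)}} = \frac{1}{-27} = - \frac{1}{27}$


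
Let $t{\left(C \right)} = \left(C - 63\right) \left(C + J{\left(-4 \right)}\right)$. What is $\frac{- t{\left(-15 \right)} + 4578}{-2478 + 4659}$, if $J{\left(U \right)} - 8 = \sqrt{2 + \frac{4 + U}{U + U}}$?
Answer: $\frac{1344}{727} + \frac{26 \sqrt{2}}{727} \approx 1.8993$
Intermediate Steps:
$J{\left(U \right)} = 8 + \sqrt{2 + \frac{4 + U}{2 U}}$ ($J{\left(U \right)} = 8 + \sqrt{2 + \frac{4 + U}{U + U}} = 8 + \sqrt{2 + \frac{4 + U}{2 U}}$)
$t{\left(C \right)} = \left(-63 + C\right) \left(8 + C + \sqrt{2}\right)$ ($t{\left(C \right)} = \left(C - 63\right) \left(C + \left(8 + \frac{\sqrt{10 + \frac{8}{-4}}}{2}\right)\right) = \left(-63 + C\right) \left(C + \left(8 + \frac{\sqrt{10 + 8 \left(- \frac{1}{4}\right)}}{2}\right)\right) = \left(-63 + C\right) \left(C + \left(8 + \frac{\sqrt{10 - 2}}{2}\right)\right) = \left(-63 + C\right) \left(C + \left(8 + \frac{\sqrt{8}}{2}\right)\right) = \left(-63 + C\right) \left(C + \left(8 + \frac{2 \sqrt{2}}{2}\right)\right) = \left(-63 + C\right) \left(C + \left(8 + \sqrt{2}\right)\right) = \left(-63 + C\right) \left(8 + C + \sqrt{2}\right)$)
$\frac{- t{\left(-15 \right)} + 4578}{-2478 + 4659} = \frac{- (-504 + \left(-15\right)^{2} - 63 \sqrt{2} - -825 - 15 \sqrt{2}) + 4578}{-2478 + 4659} = \frac{- (-504 + 225 - 63 \sqrt{2} + 825 - 15 \sqrt{2}) + 4578}{2181} = \left(- (546 - 78 \sqrt{2}) + 4578\right) \frac{1}{2181} = \left(\left(-546 + 78 \sqrt{2}\right) + 4578\right) \frac{1}{2181} = \left(4032 + 78 \sqrt{2}\right) \frac{1}{2181} = \frac{1344}{727} + \frac{26 \sqrt{2}}{727}$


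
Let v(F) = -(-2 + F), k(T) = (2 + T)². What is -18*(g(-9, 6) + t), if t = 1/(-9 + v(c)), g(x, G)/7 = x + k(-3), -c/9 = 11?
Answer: 46359/46 ≈ 1007.8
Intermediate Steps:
c = -99 (c = -9*11 = -99)
v(F) = 2 - F
g(x, G) = 7 + 7*x (g(x, G) = 7*(x + (2 - 3)²) = 7*(x + (-1)²) = 7*(x + 1) = 7*(1 + x) = 7 + 7*x)
t = 1/92 (t = 1/(-9 + (2 - 1*(-99))) = 1/(-9 + (2 + 99)) = 1/(-9 + 101) = 1/92 ≈ 0.010870)
-18*(g(-9, 6) + t) = -18*((7 + 7*(-9)) + 1/92) = -18*((7 - 63) + 1/92) = -18*(-56 + 1/92) = -18*(-5151/92) = 46359/46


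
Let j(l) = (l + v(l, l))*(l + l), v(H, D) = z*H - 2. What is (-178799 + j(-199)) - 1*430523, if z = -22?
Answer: -2271768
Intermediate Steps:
v(H, D) = -2 - 22*H (v(H, D) = -22*H - 2 = -2 - 22*H)
j(l) = 2*l*(-2 - 21*l) (j(l) = (l + (-2 - 22*l))*(l + l) = (-2 - 21*l)*(2*l) = 2*l*(-2 - 21*l))
(-178799 + j(-199)) - 1*430523 = (-178799 + 2*(-199)*(-2 - 21*(-199))) - 1*430523 = (-178799 + 2*(-199)*(-2 + 4179)) - 430523 = (-178799 + 2*(-199)*4177) - 430523 = (-178799 - 1662446) - 430523 = -1841245 - 430523 = -2271768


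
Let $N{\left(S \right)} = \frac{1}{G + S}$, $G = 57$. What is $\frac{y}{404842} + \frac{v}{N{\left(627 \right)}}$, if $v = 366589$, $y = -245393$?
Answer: $\frac{101512866528199}{404842} \approx 2.5075 \cdot 10^{8}$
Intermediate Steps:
$N{\left(S \right)} = \frac{1}{57 + S}$
$\frac{y}{404842} + \frac{v}{N{\left(627 \right)}} = - \frac{245393}{404842} + \frac{366589}{\frac{1}{57 + 627}} = \left(-245393\right) \frac{1}{404842} + \frac{366589}{\frac{1}{684}} = - \frac{245393}{404842} + 366589 \frac{1}{\frac{1}{684}} = - \frac{245393}{404842} + 366589 \cdot 684 = - \frac{245393}{404842} + 250746876 = \frac{101512866528199}{404842}$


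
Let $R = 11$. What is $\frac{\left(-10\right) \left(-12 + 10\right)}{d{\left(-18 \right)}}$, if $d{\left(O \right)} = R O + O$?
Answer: $- \frac{5}{54} \approx -0.092593$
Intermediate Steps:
$d{\left(O \right)} = 12 O$ ($d{\left(O \right)} = 11 O + O = 12 O$)
$\frac{\left(-10\right) \left(-12 + 10\right)}{d{\left(-18 \right)}} = \frac{\left(-10\right) \left(-12 + 10\right)}{12 \left(-18\right)} = \frac{\left(-10\right) \left(-2\right)}{-216} = 20 \left(- \frac{1}{216}\right) = - \frac{5}{54}$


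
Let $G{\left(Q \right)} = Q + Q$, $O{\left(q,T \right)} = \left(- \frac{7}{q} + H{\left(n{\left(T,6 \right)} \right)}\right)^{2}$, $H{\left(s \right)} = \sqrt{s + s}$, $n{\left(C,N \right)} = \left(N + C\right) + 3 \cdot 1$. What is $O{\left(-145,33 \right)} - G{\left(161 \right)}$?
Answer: $- \frac{5003901}{21025} + \frac{28 \sqrt{21}}{145} \approx -237.11$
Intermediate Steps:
$n{\left(C,N \right)} = 3 + C + N$ ($n{\left(C,N \right)} = \left(C + N\right) + 3 = 3 + C + N$)
$H{\left(s \right)} = \sqrt{2} \sqrt{s}$ ($H{\left(s \right)} = \sqrt{2 s} = \sqrt{2} \sqrt{s}$)
$O{\left(q,T \right)} = \left(- \frac{7}{q} + \sqrt{2} \sqrt{9 + T}\right)^{2}$ ($O{\left(q,T \right)} = \left(- \frac{7}{q} + \sqrt{2} \sqrt{3 + T + 6}\right)^{2} = \left(- \frac{7}{q} + \sqrt{2} \sqrt{9 + T}\right)^{2}$)
$G{\left(Q \right)} = 2 Q$
$O{\left(-145,33 \right)} - G{\left(161 \right)} = \frac{\left(-7 - 145 \sqrt{2} \sqrt{9 + 33}\right)^{2}}{21025} - 2 \cdot 161 = \frac{\left(-7 - 145 \sqrt{2} \sqrt{42}\right)^{2}}{21025} - 322 = \frac{\left(-7 - 290 \sqrt{21}\right)^{2}}{21025} - 322 = -322 + \frac{\left(-7 - 290 \sqrt{21}\right)^{2}}{21025}$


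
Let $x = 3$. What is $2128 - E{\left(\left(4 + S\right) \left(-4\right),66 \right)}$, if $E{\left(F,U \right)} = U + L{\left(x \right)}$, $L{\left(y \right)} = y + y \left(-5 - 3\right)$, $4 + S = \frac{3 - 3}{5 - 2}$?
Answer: $2083$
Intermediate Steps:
$S = -4$ ($S = -4 + \frac{3 - 3}{5 - 2} = -4 + \frac{0}{3} = -4 + 0 \cdot \frac{1}{3} = -4 + 0 = -4$)
$L{\left(y \right)} = - 7 y$ ($L{\left(y \right)} = y + y \left(-8\right) = y - 8 y = - 7 y$)
$E{\left(F,U \right)} = -21 + U$ ($E{\left(F,U \right)} = U - 21 = -21 + U$)
$2128 - E{\left(\left(4 + S\right) \left(-4\right),66 \right)} = 2128 - \left(-21 + 66\right) = 2128 - 45 = 2083$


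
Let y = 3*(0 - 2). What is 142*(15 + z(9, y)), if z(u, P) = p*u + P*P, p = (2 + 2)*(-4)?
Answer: -13206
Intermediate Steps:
y = -6 (y = 3*(-2) = -6)
p = -16 (p = 4*(-4) = -16)
z(u, P) = P² - 16*u (z(u, P) = -16*u + P*P = -16*u + P² = P² - 16*u)
142*(15 + z(9, y)) = 142*(15 + ((-6)² - 16*9)) = 142*(15 + (36 - 144)) = 142*(15 - 108) = 142*(-93) = -13206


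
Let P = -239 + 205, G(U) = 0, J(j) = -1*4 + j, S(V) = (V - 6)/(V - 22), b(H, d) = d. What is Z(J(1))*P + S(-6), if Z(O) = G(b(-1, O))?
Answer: 3/7 ≈ 0.42857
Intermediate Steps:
S(V) = (-6 + V)/(-22 + V)
J(j) = -4 + j
Z(O) = 0
P = -34
Z(J(1))*P + S(-6) = 0*(-34) + (-6 - 6)/(-22 - 6) = 0 - 12/(-28) = 0 - 1/28*(-12) = 0 + 3/7 = 3/7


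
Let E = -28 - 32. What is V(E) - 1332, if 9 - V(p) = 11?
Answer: -1334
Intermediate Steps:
E = -60
V(p) = -2 (V(p) = 9 - 1*11 = 9 - 11 = -2)
V(E) - 1332 = -2 - 1332 = -1334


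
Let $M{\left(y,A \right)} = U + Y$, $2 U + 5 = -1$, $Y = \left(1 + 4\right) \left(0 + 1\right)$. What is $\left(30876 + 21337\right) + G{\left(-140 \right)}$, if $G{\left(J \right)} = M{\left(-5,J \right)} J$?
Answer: $51933$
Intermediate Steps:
$Y = 5$ ($Y = 5 \cdot 1 = 5$)
$U = -3$ ($U = - \frac{5}{2} + \frac{1}{2} \left(-1\right) = - \frac{5}{2} - \frac{1}{2} = -3$)
$M{\left(y,A \right)} = 2$ ($M{\left(y,A \right)} = -3 + 5 = 2$)
$G{\left(J \right)} = 2 J$
$\left(30876 + 21337\right) + G{\left(-140 \right)} = \left(30876 + 21337\right) + 2 \left(-140\right) = 52213 - 280 = 51933$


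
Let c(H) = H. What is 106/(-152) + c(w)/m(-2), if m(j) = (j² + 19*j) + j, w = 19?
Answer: -419/342 ≈ -1.2251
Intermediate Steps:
m(j) = j² + 20*j
106/(-152) + c(w)/m(-2) = 106/(-152) + 19/((-2*(20 - 2))) = 106*(-1/152) + 19/((-2*18)) = -53/76 + 19/(-36) = -53/76 + 19*(-1/36) = -53/76 - 19/36 = -419/342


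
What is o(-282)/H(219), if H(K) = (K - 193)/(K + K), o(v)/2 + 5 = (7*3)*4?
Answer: 34602/13 ≈ 2661.7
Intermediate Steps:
o(v) = 158 (o(v) = -10 + 2*((7*3)*4) = -10 + 2*(21*4) = -10 + 2*84 = -10 + 168 = 158)
H(K) = (-193 + K)/(2*K) (H(K) = (-193 + K)/((2*K)) = (-193 + K)*(1/(2*K)) = (-193 + K)/(2*K))
o(-282)/H(219) = 158/(((½)*(-193 + 219)/219)) = 158/(((½)*(1/219)*26)) = 158/(13/219) = 158*(219/13) = 34602/13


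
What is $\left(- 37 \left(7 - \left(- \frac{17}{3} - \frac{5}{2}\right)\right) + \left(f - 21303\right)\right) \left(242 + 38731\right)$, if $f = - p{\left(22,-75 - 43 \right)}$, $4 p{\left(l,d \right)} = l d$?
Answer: $- \frac{1653637381}{2} \approx -8.2682 \cdot 10^{8}$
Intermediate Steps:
$p{\left(l,d \right)} = \frac{d l}{4}$ ($p{\left(l,d \right)} = \frac{l d}{4} = \frac{d l}{4}$)
$f = 649$ ($f = - \frac{\left(-75 - 43\right) 22}{4} = - \frac{\left(-118\right) 22}{4} = \left(-1\right) \left(-649\right) = 649$)
$\left(- 37 \left(7 - \left(- \frac{17}{3} - \frac{5}{2}\right)\right) + \left(f - 21303\right)\right) \left(242 + 38731\right) = \left(- 37 \left(7 - \left(- \frac{17}{3} - \frac{5}{2}\right)\right) + \left(649 - 21303\right)\right) \left(242 + 38731\right) = \left(- 37 \left(7 - - \frac{49}{6}\right) - 20654\right) 38973 = \left(- 37 \left(7 + \left(\frac{5}{2} + \frac{17}{3}\right)\right) - 20654\right) 38973 = \left(- 37 \left(7 + \frac{49}{6}\right) - 20654\right) 38973 = \left(\left(-37\right) \frac{91}{6} - 20654\right) 38973 = \left(- \frac{3367}{6} - 20654\right) 38973 = \left(- \frac{127291}{6}\right) 38973 = - \frac{1653637381}{2}$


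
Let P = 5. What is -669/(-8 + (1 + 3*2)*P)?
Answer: -223/9 ≈ -24.778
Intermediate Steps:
-669/(-8 + (1 + 3*2)*P) = -669/(-8 + (1 + 3*2)*5) = -669/(-8 + (1 + 6)*5) = -669/(-8 + 7*5) = -669/(-8 + 35) = -669/27 = (1/27)*(-669) = -223/9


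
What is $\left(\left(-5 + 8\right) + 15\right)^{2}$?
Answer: $324$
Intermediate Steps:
$\left(\left(-5 + 8\right) + 15\right)^{2} = \left(3 + 15\right)^{2} = 18^{2} = 324$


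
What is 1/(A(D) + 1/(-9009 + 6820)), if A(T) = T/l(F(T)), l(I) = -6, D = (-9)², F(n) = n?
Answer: -4378/59105 ≈ -0.074072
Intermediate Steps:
D = 81
A(T) = -T/6 (A(T) = T/(-6) = T*(-⅙) = -T/6)
1/(A(D) + 1/(-9009 + 6820)) = 1/(-⅙*81 + 1/(-9009 + 6820)) = 1/(-27/2 + 1/(-2189)) = 1/(-27/2 - 1/2189) = 1/(-59105/4378) = -4378/59105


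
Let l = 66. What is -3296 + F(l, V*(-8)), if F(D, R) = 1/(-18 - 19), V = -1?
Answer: -121953/37 ≈ -3296.0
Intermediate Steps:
F(D, R) = -1/37 (F(D, R) = 1/(-37) = -1/37)
-3296 + F(l, V*(-8)) = -3296 - 1/37 = -121953/37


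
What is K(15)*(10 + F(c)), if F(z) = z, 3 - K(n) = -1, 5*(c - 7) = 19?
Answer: 416/5 ≈ 83.200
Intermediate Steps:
c = 54/5 (c = 7 + (⅕)*19 = 7 + 19/5 = 54/5 ≈ 10.800)
K(n) = 4 (K(n) = 3 - 1*(-1) = 3 + 1 = 4)
K(15)*(10 + F(c)) = 4*(10 + 54/5) = 4*(104/5) = 416/5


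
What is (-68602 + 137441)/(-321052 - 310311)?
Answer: -68839/631363 ≈ -0.10903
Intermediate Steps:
(-68602 + 137441)/(-321052 - 310311) = 68839/(-631363) = 68839*(-1/631363) = -68839/631363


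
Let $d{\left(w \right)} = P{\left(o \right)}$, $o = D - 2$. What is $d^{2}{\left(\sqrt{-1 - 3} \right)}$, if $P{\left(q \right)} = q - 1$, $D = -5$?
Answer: $64$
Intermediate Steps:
$o = -7$ ($o = -5 - 2 = -7$)
$P{\left(q \right)} = -1 + q$
$d{\left(w \right)} = -8$ ($d{\left(w \right)} = -1 - 7 = -8$)
$d^{2}{\left(\sqrt{-1 - 3} \right)} = \left(-8\right)^{2} = 64$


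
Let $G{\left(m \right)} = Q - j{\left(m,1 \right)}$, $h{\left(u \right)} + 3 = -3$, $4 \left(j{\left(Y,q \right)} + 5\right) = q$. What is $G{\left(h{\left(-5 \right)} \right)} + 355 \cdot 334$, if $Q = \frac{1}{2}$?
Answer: $\frac{474301}{4} \approx 1.1858 \cdot 10^{5}$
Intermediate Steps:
$Q = \frac{1}{2} \approx 0.5$
$j{\left(Y,q \right)} = -5 + \frac{q}{4}$
$h{\left(u \right)} = -6$ ($h{\left(u \right)} = -3 - 3 = -6$)
$G{\left(m \right)} = \frac{21}{4}$ ($G{\left(m \right)} = \frac{1}{2} - \left(-5 + \frac{1}{4} \cdot 1\right) = \frac{1}{2} - \left(-5 + \frac{1}{4}\right) = \frac{1}{2} - - \frac{19}{4} = \frac{1}{2} + \frac{19}{4} = \frac{21}{4}$)
$G{\left(h{\left(-5 \right)} \right)} + 355 \cdot 334 = \frac{21}{4} + 355 \cdot 334 = \frac{21}{4} + 118570 = \frac{474301}{4}$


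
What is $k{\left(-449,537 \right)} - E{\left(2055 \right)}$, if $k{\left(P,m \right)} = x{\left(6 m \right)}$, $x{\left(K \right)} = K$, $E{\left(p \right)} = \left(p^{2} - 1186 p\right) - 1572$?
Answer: $-1781001$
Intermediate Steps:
$E{\left(p \right)} = -1572 + p^{2} - 1186 p$
$k{\left(P,m \right)} = 6 m$
$k{\left(-449,537 \right)} - E{\left(2055 \right)} = 6 \cdot 537 - \left(-1572 + 2055^{2} - 2437230\right) = 3222 - \left(-1572 + 4223025 - 2437230\right) = 3222 - 1784223 = -1781001$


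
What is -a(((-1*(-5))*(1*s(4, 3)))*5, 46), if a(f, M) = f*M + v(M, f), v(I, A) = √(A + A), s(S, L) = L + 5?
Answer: -9220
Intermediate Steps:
s(S, L) = 5 + L
v(I, A) = √2*√A (v(I, A) = √(2*A) = √2*√A)
a(f, M) = M*f + √2*√f (a(f, M) = f*M + √2*√f = M*f + √2*√f)
-a(((-1*(-5))*(1*s(4, 3)))*5, 46) = -(46*(((-1*(-5))*(1*(5 + 3)))*5) + √2*√(((-1*(-5))*(1*(5 + 3)))*5)) = -(46*((5*(1*8))*5) + √2*√((5*(1*8))*5)) = -(46*((5*8)*5) + √2*√((5*8)*5)) = -(46*(40*5) + √2*√(40*5)) = -(46*200 + √2*√200) = -(9200 + √2*(10*√2)) = -(9200 + 20) = -1*9220 = -9220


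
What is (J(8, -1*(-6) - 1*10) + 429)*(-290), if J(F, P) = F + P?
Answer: -125570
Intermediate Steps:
(J(8, -1*(-6) - 1*10) + 429)*(-290) = ((8 + (-1*(-6) - 1*10)) + 429)*(-290) = ((8 + (6 - 10)) + 429)*(-290) = ((8 - 4) + 429)*(-290) = (4 + 429)*(-290) = 433*(-290) = -125570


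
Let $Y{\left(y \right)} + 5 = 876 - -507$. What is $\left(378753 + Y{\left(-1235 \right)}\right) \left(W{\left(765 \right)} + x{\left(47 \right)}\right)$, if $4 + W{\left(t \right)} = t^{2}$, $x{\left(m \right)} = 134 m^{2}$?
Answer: $334981700737$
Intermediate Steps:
$Y{\left(y \right)} = 1378$ ($Y{\left(y \right)} = -5 + \left(876 - -507\right) = -5 + \left(876 + 507\right) = -5 + 1383 = 1378$)
$W{\left(t \right)} = -4 + t^{2}$
$\left(378753 + Y{\left(-1235 \right)}\right) \left(W{\left(765 \right)} + x{\left(47 \right)}\right) = \left(378753 + 1378\right) \left(\left(-4 + 765^{2}\right) + 134 \cdot 47^{2}\right) = 380131 \left(\left(-4 + 585225\right) + 134 \cdot 2209\right) = 380131 \left(585221 + 296006\right) = 380131 \cdot 881227 = 334981700737$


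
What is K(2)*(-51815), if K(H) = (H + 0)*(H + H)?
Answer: -414520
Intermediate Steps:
K(H) = 2*H² (K(H) = H*(2*H) = 2*H²)
K(2)*(-51815) = (2*2²)*(-51815) = (2*4)*(-51815) = 8*(-51815) = -414520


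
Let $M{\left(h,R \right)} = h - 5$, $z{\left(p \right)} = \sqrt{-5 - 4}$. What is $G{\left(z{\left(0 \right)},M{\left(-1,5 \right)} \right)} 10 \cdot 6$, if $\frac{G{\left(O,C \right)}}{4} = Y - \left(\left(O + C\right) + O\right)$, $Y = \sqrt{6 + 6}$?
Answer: $1440 - 1440 i + 480 \sqrt{3} \approx 2271.4 - 1440.0 i$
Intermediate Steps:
$z{\left(p \right)} = 3 i$ ($z{\left(p \right)} = \sqrt{-9} = 3 i$)
$Y = 2 \sqrt{3}$ ($Y = \sqrt{12} = 2 \sqrt{3} \approx 3.4641$)
$M{\left(h,R \right)} = -5 + h$
$G{\left(O,C \right)} = - 8 O - 4 C + 8 \sqrt{3}$ ($G{\left(O,C \right)} = 4 \left(2 \sqrt{3} - \left(\left(O + C\right) + O\right)\right) = 4 \left(2 \sqrt{3} - \left(\left(C + O\right) + O\right)\right) = 4 \left(2 \sqrt{3} - \left(C + 2 O\right)\right) = 4 \left(- C - 2 O + 2 \sqrt{3}\right) = - 8 O - 4 C + 8 \sqrt{3}$)
$G{\left(z{\left(0 \right)},M{\left(-1,5 \right)} \right)} 10 \cdot 6 = \left(- 8 \cdot 3 i - 4 \left(-5 - 1\right) + 8 \sqrt{3}\right) 10 \cdot 6 = \left(- 24 i - -24 + 8 \sqrt{3}\right) 10 \cdot 6 = \left(- 24 i + 24 + 8 \sqrt{3}\right) 10 \cdot 6 = \left(24 - 24 i + 8 \sqrt{3}\right) 10 \cdot 6 = \left(240 - 240 i + 80 \sqrt{3}\right) 6 = 1440 - 1440 i + 480 \sqrt{3}$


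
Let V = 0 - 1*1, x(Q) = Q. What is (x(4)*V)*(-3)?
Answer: 12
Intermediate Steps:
V = -1 (V = 0 - 1 = -1)
(x(4)*V)*(-3) = (4*(-1))*(-3) = -4*(-3) = 12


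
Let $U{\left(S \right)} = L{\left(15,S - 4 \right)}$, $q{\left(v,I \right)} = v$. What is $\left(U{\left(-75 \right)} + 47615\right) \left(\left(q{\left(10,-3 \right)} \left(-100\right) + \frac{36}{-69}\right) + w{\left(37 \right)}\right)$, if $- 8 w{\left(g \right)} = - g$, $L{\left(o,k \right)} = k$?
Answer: $- \frac{1088841790}{23} \approx -4.7341 \cdot 10^{7}$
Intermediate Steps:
$U{\left(S \right)} = -4 + S$ ($U{\left(S \right)} = S - 4 = -4 + S$)
$w{\left(g \right)} = \frac{g}{8}$ ($w{\left(g \right)} = - \frac{\left(-1\right) g}{8} = \frac{g}{8}$)
$\left(U{\left(-75 \right)} + 47615\right) \left(\left(q{\left(10,-3 \right)} \left(-100\right) + \frac{36}{-69}\right) + w{\left(37 \right)}\right) = \left(\left(-4 - 75\right) + 47615\right) \left(\left(10 \left(-100\right) + \frac{36}{-69}\right) + \frac{1}{8} \cdot 37\right) = \left(-79 + 47615\right) \left(\left(-1000 + 36 \left(- \frac{1}{69}\right)\right) + \frac{37}{8}\right) = 47536 \left(\left(-1000 - \frac{12}{23}\right) + \frac{37}{8}\right) = 47536 \left(- \frac{23012}{23} + \frac{37}{8}\right) = 47536 \left(- \frac{183245}{184}\right) = - \frac{1088841790}{23}$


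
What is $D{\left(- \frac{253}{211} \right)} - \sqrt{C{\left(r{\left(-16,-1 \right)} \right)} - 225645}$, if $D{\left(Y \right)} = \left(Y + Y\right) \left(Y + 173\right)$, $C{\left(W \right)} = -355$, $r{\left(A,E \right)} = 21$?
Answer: $- \frac{18342500}{44521} - 20 i \sqrt{565} \approx -412.0 - 475.39 i$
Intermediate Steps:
$D{\left(Y \right)} = 2 Y \left(173 + Y\right)$
$D{\left(- \frac{253}{211} \right)} - \sqrt{C{\left(r{\left(-16,-1 \right)} \right)} - 225645} = 2 \left(- \frac{253}{211}\right) \left(173 - \frac{253}{211}\right) - \sqrt{-355 - 225645} = 2 \left(\left(-253\right) \frac{1}{211}\right) \left(173 - \frac{253}{211}\right) - \sqrt{-226000} = 2 \left(- \frac{253}{211}\right) \left(173 - \frac{253}{211}\right) - 20 i \sqrt{565} = 2 \left(- \frac{253}{211}\right) \frac{36250}{211} - 20 i \sqrt{565} = - \frac{18342500}{44521} - 20 i \sqrt{565}$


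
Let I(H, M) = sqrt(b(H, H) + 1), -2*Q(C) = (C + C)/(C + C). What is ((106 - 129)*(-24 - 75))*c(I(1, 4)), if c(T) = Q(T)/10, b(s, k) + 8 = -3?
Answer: -2277/20 ≈ -113.85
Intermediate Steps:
Q(C) = -1/2 (Q(C) = -(C + C)/(2*(C + C)) = -2*C/(2*(2*C)) = -2*C*1/(2*C)/2 = -1/2*1 = -1/2)
b(s, k) = -11 (b(s, k) = -8 - 3 = -11)
I(H, M) = I*sqrt(10) (I(H, M) = sqrt(-11 + 1) = sqrt(-10) = I*sqrt(10))
c(T) = -1/20 (c(T) = -1/2/10 = -1/2*1/10 = -1/20)
((106 - 129)*(-24 - 75))*c(I(1, 4)) = ((106 - 129)*(-24 - 75))*(-1/20) = -23*(-99)*(-1/20) = 2277*(-1/20) = -2277/20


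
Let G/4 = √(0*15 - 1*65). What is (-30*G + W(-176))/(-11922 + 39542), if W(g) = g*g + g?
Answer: 1540/1381 - 6*I*√65/1381 ≈ 1.1151 - 0.035028*I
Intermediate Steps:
W(g) = g + g² (W(g) = g² + g = g + g²)
G = 4*I*√65 (G = 4*√(0*15 - 1*65) = 4*√(0 - 65) = 4*√(-65) = 4*(I*√65) = 4*I*√65 ≈ 32.249*I)
(-30*G + W(-176))/(-11922 + 39542) = (-120*I*√65 - 176*(1 - 176))/(-11922 + 39542) = (-120*I*√65 - 176*(-175))/27620 = (-120*I*√65 + 30800)*(1/27620) = (30800 - 120*I*√65)*(1/27620) = 1540/1381 - 6*I*√65/1381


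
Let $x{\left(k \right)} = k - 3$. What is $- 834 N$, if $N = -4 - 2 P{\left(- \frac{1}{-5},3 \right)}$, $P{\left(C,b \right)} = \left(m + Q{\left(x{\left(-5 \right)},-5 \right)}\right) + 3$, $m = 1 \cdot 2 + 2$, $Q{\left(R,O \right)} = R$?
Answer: $1668$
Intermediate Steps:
$x{\left(k \right)} = -3 + k$
$m = 4$ ($m = 2 + 2 = 4$)
$P{\left(C,b \right)} = -1$ ($P{\left(C,b \right)} = \left(4 - 8\right) + 3 = -4 + 3 = -1$)
$N = -2$ ($N = -4 - -2 = -4 + 2 = -2$)
$- 834 N = \left(-834\right) \left(-2\right) = 1668$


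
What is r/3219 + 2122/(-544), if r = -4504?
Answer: -4640447/875568 ≈ -5.2999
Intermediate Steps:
r/3219 + 2122/(-544) = -4504/3219 + 2122/(-544) = -4504*1/3219 + 2122*(-1/544) = -4504/3219 - 1061/272 = -4640447/875568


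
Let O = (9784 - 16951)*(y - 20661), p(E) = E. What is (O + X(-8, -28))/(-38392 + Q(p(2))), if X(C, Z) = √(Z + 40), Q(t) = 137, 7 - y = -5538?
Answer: -108336372/38255 - 2*√3/38255 ≈ -2832.0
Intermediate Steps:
y = 5545 (y = 7 - 1*(-5538) = 7 + 5538 = 5545)
O = 108336372 (O = (9784 - 16951)*(5545 - 20661) = -7167*(-15116) = 108336372)
X(C, Z) = √(40 + Z)
(O + X(-8, -28))/(-38392 + Q(p(2))) = (108336372 + √(40 - 28))/(-38392 + 137) = (108336372 + √12)/(-38255) = (108336372 + 2*√3)*(-1/38255) = -108336372/38255 - 2*√3/38255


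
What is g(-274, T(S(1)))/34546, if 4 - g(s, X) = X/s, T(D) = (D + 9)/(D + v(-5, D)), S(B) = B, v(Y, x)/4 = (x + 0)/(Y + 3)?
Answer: 543/4732802 ≈ 0.00011473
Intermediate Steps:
v(Y, x) = 4*x/(3 + Y) (v(Y, x) = 4*((x + 0)/(Y + 3)) = 4*(x/(3 + Y)) = 4*x/(3 + Y))
T(D) = -(9 + D)/D (T(D) = (D + 9)/(D + 4*D/(3 - 5)) = (9 + D)/(D + 4*D/(-2)) = (9 + D)/(D + 4*D*(-½)) = (9 + D)/(D - 2*D) = (9 + D)/((-D)) = (9 + D)*(-1/D) = -(9 + D)/D)
g(s, X) = 4 - X/s
g(-274, T(S(1)))/34546 = (4 - 1*(-9 - 1*1)/1/(-274))/34546 = (4 - 1*1*(-9 - 1)*(-1/274))*(1/34546) = (4 - 1*1*(-10)*(-1/274))*(1/34546) = (4 - 1*(-10)*(-1/274))*(1/34546) = (4 - 5/137)*(1/34546) = (543/137)*(1/34546) = 543/4732802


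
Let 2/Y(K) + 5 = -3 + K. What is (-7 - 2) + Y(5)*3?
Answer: -11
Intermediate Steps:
Y(K) = 2/(-8 + K) (Y(K) = 2/(-5 + (-3 + K)) = 2/(-8 + K))
(-7 - 2) + Y(5)*3 = (-7 - 2) + (2/(-8 + 5))*3 = -9 + (2/(-3))*3 = -9 + (2*(-⅓))*3 = -9 - ⅔*3 = -9 - 2 = -11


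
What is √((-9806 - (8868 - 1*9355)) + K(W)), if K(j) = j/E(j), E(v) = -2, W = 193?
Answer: I*√37662/2 ≈ 97.033*I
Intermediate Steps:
K(j) = -j/2 (K(j) = j/(-2) = j*(-½) = -j/2)
√((-9806 - (8868 - 1*9355)) + K(W)) = √((-9806 - (8868 - 1*9355)) - ½*193) = √((-9806 - (8868 - 9355)) - 193/2) = √((-9806 - 1*(-487)) - 193/2) = √((-9806 + 487) - 193/2) = √(-9319 - 193/2) = √(-18831/2) = I*√37662/2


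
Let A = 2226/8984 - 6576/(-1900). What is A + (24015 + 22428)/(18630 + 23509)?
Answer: 432563374797/89911984300 ≈ 4.8110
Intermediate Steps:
A = 7913523/2133700 (A = 2226*(1/8984) - 6576*(-1/1900) = 1113/4492 + 1644/475 = 7913523/2133700 ≈ 3.7088)
A + (24015 + 22428)/(18630 + 23509) = 7913523/2133700 + (24015 + 22428)/(18630 + 23509) = 7913523/2133700 + 46443/42139 = 432563374797/89911984300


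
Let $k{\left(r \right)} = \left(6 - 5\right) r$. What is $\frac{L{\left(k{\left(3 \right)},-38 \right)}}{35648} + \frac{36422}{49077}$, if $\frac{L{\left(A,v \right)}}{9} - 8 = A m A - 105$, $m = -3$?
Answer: $\frac{310900381}{437374224} \approx 0.71083$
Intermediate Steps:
$k{\left(r \right)} = r$ ($k{\left(r \right)} = 1 r = r$)
$L{\left(A,v \right)} = -873 - 27 A^{2}$ ($L{\left(A,v \right)} = 72 + 9 \left(A \left(-3\right) A - 105\right) = 72 + 9 \left(- 3 A A - 105\right) = 72 + 9 \left(- 3 A^{2} - 105\right) = 72 + 9 \left(-105 - 3 A^{2}\right) = 72 - \left(945 + 27 A^{2}\right) = -873 - 27 A^{2}$)
$\frac{L{\left(k{\left(3 \right)},-38 \right)}}{35648} + \frac{36422}{49077} = \frac{-873 - 27 \cdot 3^{2}}{35648} + \frac{36422}{49077} = \left(-873 - 243\right) \frac{1}{35648} + 36422 \cdot \frac{1}{49077} = \left(-873 - 243\right) \frac{1}{35648} + \frac{36422}{49077} = \left(-1116\right) \frac{1}{35648} + \frac{36422}{49077} = - \frac{279}{8912} + \frac{36422}{49077} = \frac{310900381}{437374224}$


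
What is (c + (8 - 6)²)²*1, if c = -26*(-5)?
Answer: 17956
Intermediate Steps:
c = 130
(c + (8 - 6)²)²*1 = (130 + (8 - 6)²)²*1 = (130 + 2²)²*1 = (130 + 4)²*1 = 134²*1 = 17956*1 = 17956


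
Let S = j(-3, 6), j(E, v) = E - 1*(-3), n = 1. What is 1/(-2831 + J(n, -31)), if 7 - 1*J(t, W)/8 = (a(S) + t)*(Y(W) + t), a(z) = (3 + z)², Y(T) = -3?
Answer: -1/2615 ≈ -0.00038241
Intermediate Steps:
j(E, v) = 3 + E (j(E, v) = E + 3 = 3 + E)
S = 0 (S = 3 - 3 = 0)
J(t, W) = 56 - 8*(-3 + t)*(9 + t) (J(t, W) = 56 - 8*((3 + 0)² + t)*(-3 + t) = 56 - 8*(3² + t)*(-3 + t) = 56 - 8*(9 + t)*(-3 + t) = 56 - 8*(-3 + t)*(9 + t))
1/(-2831 + J(n, -31)) = 1/(-2831 + (272 - 48*1 - 8*1²)) = 1/(-2831 + (272 - 48 - 8*1)) = 1/(-2831 + (272 - 48 - 8)) = 1/(-2831 + 216) = 1/(-2615) = -1/2615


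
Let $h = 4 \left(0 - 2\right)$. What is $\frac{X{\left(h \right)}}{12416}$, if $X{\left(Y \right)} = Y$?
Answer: $- \frac{1}{1552} \approx -0.00064433$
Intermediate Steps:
$h = -8$ ($h = 4 \left(-2\right) = -8$)
$\frac{X{\left(h \right)}}{12416} = - \frac{8}{12416} = \left(-8\right) \frac{1}{12416} = - \frac{1}{1552}$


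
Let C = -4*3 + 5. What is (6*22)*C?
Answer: -924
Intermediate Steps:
C = -7 (C = -12 + 5 = -7)
(6*22)*C = (6*22)*(-7) = 132*(-7) = -924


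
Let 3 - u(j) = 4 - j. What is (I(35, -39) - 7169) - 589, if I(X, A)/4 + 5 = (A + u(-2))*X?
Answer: -13658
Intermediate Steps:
u(j) = -1 + j (u(j) = 3 - (4 - j) = 3 + (-4 + j) = -1 + j)
I(X, A) = -20 + 4*X*(-3 + A) (I(X, A) = -20 + 4*((A + (-1 - 2))*X) = -20 + 4*((A - 3)*X) = -20 + 4*((-3 + A)*X) = -20 + 4*(X*(-3 + A)) = -20 + 4*X*(-3 + A))
(I(35, -39) - 7169) - 589 = ((-20 - 12*35 + 4*(-39)*35) - 7169) - 589 = ((-20 - 420 - 5460) - 7169) - 589 = (-5900 - 7169) - 589 = -13069 - 589 = -13658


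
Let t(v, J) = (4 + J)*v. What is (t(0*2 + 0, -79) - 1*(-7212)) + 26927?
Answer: 34139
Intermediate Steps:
t(v, J) = v*(4 + J)
(t(0*2 + 0, -79) - 1*(-7212)) + 26927 = ((0*2 + 0)*(4 - 79) - 1*(-7212)) + 26927 = ((0 + 0)*(-75) + 7212) + 26927 = (0*(-75) + 7212) + 26927 = (0 + 7212) + 26927 = 7212 + 26927 = 34139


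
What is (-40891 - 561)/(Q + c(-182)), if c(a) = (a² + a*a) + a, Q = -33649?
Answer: -41452/32417 ≈ -1.2787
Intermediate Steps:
c(a) = a + 2*a² (c(a) = (a² + a²) + a = 2*a² + a = a + 2*a²)
(-40891 - 561)/(Q + c(-182)) = (-40891 - 561)/(-33649 - 182*(1 + 2*(-182))) = -41452/(-33649 - 182*(1 - 364)) = -41452/(-33649 - 182*(-363)) = -41452/(-33649 + 66066) = -41452/32417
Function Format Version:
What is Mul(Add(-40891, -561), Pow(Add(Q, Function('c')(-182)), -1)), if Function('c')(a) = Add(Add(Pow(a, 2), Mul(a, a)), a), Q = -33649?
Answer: Rational(-41452, 32417) ≈ -1.2787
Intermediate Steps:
Function('c')(a) = Add(a, Mul(2, Pow(a, 2))) (Function('c')(a) = Add(Add(Pow(a, 2), Pow(a, 2)), a) = Add(Mul(2, Pow(a, 2)), a) = Add(a, Mul(2, Pow(a, 2))))
Mul(Add(-40891, -561), Pow(Add(Q, Function('c')(-182)), -1)) = Mul(Add(-40891, -561), Pow(Add(-33649, Mul(-182, Add(1, Mul(2, -182)))), -1)) = Mul(-41452, Pow(Add(-33649, Mul(-182, Add(1, -364))), -1)) = Mul(-41452, Pow(Add(-33649, Mul(-182, -363)), -1)) = Mul(-41452, Pow(Add(-33649, 66066), -1)) = Mul(-41452, Pow(32417, -1)) = Mul(-41452, Rational(1, 32417)) = Rational(-41452, 32417)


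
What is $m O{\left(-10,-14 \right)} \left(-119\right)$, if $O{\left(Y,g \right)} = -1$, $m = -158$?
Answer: $-18802$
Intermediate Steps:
$m O{\left(-10,-14 \right)} \left(-119\right) = \left(-158\right) \left(-1\right) \left(-119\right) = 158 \left(-119\right) = -18802$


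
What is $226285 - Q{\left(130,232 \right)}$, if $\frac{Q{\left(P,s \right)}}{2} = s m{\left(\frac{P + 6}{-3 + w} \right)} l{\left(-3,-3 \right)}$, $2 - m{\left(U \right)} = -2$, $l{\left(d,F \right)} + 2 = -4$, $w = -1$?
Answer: $237421$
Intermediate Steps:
$l{\left(d,F \right)} = -6$ ($l{\left(d,F \right)} = -2 - 4 = -6$)
$m{\left(U \right)} = 4$ ($m{\left(U \right)} = 2 - -2 = 2 + 2 = 4$)
$Q{\left(P,s \right)} = - 48 s$ ($Q{\left(P,s \right)} = 2 s 4 \left(-6\right) = 2 \cdot 4 s \left(-6\right) = 2 \left(- 24 s\right) = - 48 s$)
$226285 - Q{\left(130,232 \right)} = 226285 - \left(-48\right) 232 = 226285 - -11136 = 226285 + 11136 = 237421$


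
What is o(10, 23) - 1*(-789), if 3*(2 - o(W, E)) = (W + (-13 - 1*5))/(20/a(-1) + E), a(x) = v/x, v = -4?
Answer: 16613/21 ≈ 791.10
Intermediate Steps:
a(x) = -4/x
o(W, E) = 2 - (-18 + W)/(3*(5 + E)) (o(W, E) = 2 - (W + (-13 - 1*5))/(3*(20/((-4/(-1))) + E)) = 2 - (W + (-13 - 5))/(3*(20/((-4*(-1))) + E)) = 2 - (W - 18)/(3*(20/4 + E)) = 2 - (-18 + W)/(3*(20*(1/4) + E)) = 2 - (-18 + W)/(3*(5 + E)))
o(10, 23) - 1*(-789) = (48 - 1*10 + 6*23)/(3*(5 + 23)) - 1*(-789) = (1/3)*(48 - 10 + 138)/28 + 789 = (1/3)*(1/28)*176 + 789 = 44/21 + 789 = 16613/21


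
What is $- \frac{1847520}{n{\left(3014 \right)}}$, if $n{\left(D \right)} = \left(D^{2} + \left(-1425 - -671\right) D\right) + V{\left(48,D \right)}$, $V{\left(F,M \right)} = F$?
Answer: $- \frac{230940}{851461} \approx -0.27123$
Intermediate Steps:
$n{\left(D \right)} = 48 + D^{2} - 754 D$ ($n{\left(D \right)} = \left(D^{2} + \left(-1425 - -671\right) D\right) + 48 = \left(D^{2} + \left(-1425 + 671\right) D\right) + 48 = \left(D^{2} - 754 D\right) + 48 = 48 + D^{2} - 754 D$)
$- \frac{1847520}{n{\left(3014 \right)}} = - \frac{1847520}{48 + 3014^{2} - 2272556} = - \frac{1847520}{48 + 9084196 - 2272556} = - \frac{1847520}{6811688} = \left(-1847520\right) \frac{1}{6811688} = - \frac{230940}{851461}$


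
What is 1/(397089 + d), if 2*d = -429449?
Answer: 2/364729 ≈ 5.4835e-6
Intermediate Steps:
d = -429449/2 (d = (½)*(-429449) = -429449/2 ≈ -2.1472e+5)
1/(397089 + d) = 1/(397089 - 429449/2) = 1/(364729/2) = 2/364729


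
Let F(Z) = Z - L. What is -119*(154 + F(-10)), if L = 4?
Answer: -16660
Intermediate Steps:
F(Z) = -4 + Z (F(Z) = Z - 1*4 = Z - 4 = -4 + Z)
-119*(154 + F(-10)) = -119*(154 + (-4 - 10)) = -119*(154 - 14) = -119*140 = -16660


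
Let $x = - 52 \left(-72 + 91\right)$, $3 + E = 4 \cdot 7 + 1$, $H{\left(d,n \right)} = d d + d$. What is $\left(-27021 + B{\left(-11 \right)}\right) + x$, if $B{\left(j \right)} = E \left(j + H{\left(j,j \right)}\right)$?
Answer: $-25435$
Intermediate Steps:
$H{\left(d,n \right)} = d + d^{2}$ ($H{\left(d,n \right)} = d^{2} + d = d + d^{2}$)
$E = 26$ ($E = -3 + \left(4 \cdot 7 + 1\right) = -3 + \left(28 + 1\right) = -3 + 29 = 26$)
$B{\left(j \right)} = 26 j + 26 j \left(1 + j\right)$ ($B{\left(j \right)} = 26 \left(j + j \left(1 + j\right)\right) = 26 j + 26 j \left(1 + j\right)$)
$x = -988$ ($x = \left(-52\right) 19 = -988$)
$\left(-27021 + B{\left(-11 \right)}\right) + x = \left(-27021 + 26 \left(-11\right) \left(2 - 11\right)\right) - 988 = \left(-27021 + 26 \left(-11\right) \left(-9\right)\right) - 988 = \left(-27021 + 2574\right) - 988 = -24447 - 988 = -25435$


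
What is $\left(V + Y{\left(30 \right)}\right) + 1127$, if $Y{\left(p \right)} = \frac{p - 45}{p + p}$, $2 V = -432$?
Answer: $\frac{3643}{4} \approx 910.75$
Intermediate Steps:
$V = -216$ ($V = \frac{1}{2} \left(-432\right) = -216$)
$Y{\left(p \right)} = \frac{-45 + p}{2 p}$
$\left(V + Y{\left(30 \right)}\right) + 1127 = \left(-216 + \frac{-45 + 30}{2 \cdot 30}\right) + 1127 = \left(-216 + \frac{1}{2} \cdot \frac{1}{30} \left(-15\right)\right) + 1127 = \left(-216 - \frac{1}{4}\right) + 1127 = - \frac{865}{4} + 1127 = \frac{3643}{4}$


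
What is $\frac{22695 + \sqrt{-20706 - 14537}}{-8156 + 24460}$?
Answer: $\frac{22695}{16304} + \frac{i \sqrt{35243}}{16304} \approx 1.392 + 0.011514 i$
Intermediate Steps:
$\frac{22695 + \sqrt{-20706 - 14537}}{-8156 + 24460} = \frac{22695 + \sqrt{-35243}}{16304} = \left(22695 + i \sqrt{35243}\right) \frac{1}{16304} = \frac{22695}{16304} + \frac{i \sqrt{35243}}{16304}$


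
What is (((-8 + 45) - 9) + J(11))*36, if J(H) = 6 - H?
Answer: 828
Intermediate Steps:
(((-8 + 45) - 9) + J(11))*36 = (((-8 + 45) - 9) + (6 - 1*11))*36 = ((37 - 9) + (6 - 11))*36 = (28 - 5)*36 = 23*36 = 828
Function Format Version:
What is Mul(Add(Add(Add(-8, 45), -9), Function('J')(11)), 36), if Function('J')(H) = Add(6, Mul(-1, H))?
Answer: 828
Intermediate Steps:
Mul(Add(Add(Add(-8, 45), -9), Function('J')(11)), 36) = Mul(Add(Add(Add(-8, 45), -9), Add(6, Mul(-1, 11))), 36) = Mul(Add(Add(37, -9), Add(6, -11)), 36) = Mul(Add(28, -5), 36) = Mul(23, 36) = 828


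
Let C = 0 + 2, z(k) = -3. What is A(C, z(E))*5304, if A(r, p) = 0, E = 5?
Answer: 0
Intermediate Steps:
C = 2
A(C, z(E))*5304 = 0*5304 = 0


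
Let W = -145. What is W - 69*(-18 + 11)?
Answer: 338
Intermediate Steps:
W - 69*(-18 + 11) = -145 - 69*(-18 + 11) = -145 - 69*(-7) = -145 + 483 = 338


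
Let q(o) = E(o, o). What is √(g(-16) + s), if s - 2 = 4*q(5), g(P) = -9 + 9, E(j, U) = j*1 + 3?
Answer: √34 ≈ 5.8309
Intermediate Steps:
E(j, U) = 3 + j (E(j, U) = j + 3 = 3 + j)
g(P) = 0
q(o) = 3 + o
s = 34 (s = 2 + 4*(3 + 5) = 2 + 4*8 = 2 + 32 = 34)
√(g(-16) + s) = √(0 + 34) = √34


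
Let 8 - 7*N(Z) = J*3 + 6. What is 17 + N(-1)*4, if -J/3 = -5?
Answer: -53/7 ≈ -7.5714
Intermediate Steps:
J = 15 (J = -3*(-5) = 15)
N(Z) = -43/7 (N(Z) = 8/7 - (15*3 + 6)/7 = 8/7 - (45 + 6)/7 = 8/7 - ⅐*51 = 8/7 - 51/7 = -43/7)
17 + N(-1)*4 = 17 - 43/7*4 = 17 - 172/7 = -53/7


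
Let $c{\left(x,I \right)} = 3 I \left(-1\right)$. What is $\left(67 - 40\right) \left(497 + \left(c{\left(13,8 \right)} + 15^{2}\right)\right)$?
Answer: $18846$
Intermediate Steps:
$c{\left(x,I \right)} = - 3 I$
$\left(67 - 40\right) \left(497 + \left(c{\left(13,8 \right)} + 15^{2}\right)\right) = \left(67 - 40\right) \left(497 + \left(\left(-3\right) 8 + 15^{2}\right)\right) = 27 \left(497 + \left(-24 + 225\right)\right) = 27 \left(497 + 201\right) = 27 \cdot 698 = 18846$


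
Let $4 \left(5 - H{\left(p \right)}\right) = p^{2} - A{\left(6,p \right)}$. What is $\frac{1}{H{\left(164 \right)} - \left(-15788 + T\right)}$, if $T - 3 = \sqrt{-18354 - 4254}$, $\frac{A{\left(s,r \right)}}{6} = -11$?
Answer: $\frac{4022}{36407137} + \frac{16 i \sqrt{157}}{109221411} \approx 0.00011047 + 1.8355 \cdot 10^{-6} i$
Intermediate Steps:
$A{\left(s,r \right)} = -66$ ($A{\left(s,r \right)} = 6 \left(-11\right) = -66$)
$T = 3 + 12 i \sqrt{157}$ ($T = 3 + \sqrt{-18354 - 4254} = 3 + \sqrt{-22608} = 3 + 12 i \sqrt{157} \approx 3.0 + 150.36 i$)
$H{\left(p \right)} = - \frac{23}{2} - \frac{p^{2}}{4}$ ($H{\left(p \right)} = 5 - \frac{p^{2} - -66}{4} = 5 - \frac{p^{2} + 66}{4} = 5 - \frac{66 + p^{2}}{4} = 5 - \left(\frac{33}{2} + \frac{p^{2}}{4}\right) = - \frac{23}{2} - \frac{p^{2}}{4}$)
$\frac{1}{H{\left(164 \right)} - \left(-15788 + T\right)} = \frac{1}{\left(- \frac{23}{2} - \frac{164^{2}}{4}\right) + \left(15788 - \left(3 + 12 i \sqrt{157}\right)\right)} = \frac{1}{\left(- \frac{23}{2} - 6724\right) + \left(15788 - \left(3 + 12 i \sqrt{157}\right)\right)} = \frac{1}{\left(- \frac{23}{2} - 6724\right) + \left(15785 - 12 i \sqrt{157}\right)} = \frac{1}{- \frac{13471}{2} + \left(15785 - 12 i \sqrt{157}\right)} = \frac{1}{\frac{18099}{2} - 12 i \sqrt{157}}$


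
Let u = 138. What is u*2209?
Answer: 304842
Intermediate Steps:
u*2209 = 138*2209 = 304842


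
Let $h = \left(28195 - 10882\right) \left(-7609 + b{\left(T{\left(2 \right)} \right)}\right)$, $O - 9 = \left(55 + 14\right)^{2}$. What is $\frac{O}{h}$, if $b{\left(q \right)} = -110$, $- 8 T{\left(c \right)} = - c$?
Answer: $- \frac{530}{14848783} \approx -3.5693 \cdot 10^{-5}$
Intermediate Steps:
$T{\left(c \right)} = \frac{c}{8}$ ($T{\left(c \right)} = - \frac{\left(-1\right) c}{8} = \frac{c}{8}$)
$O = 4770$ ($O = 9 + \left(55 + 14\right)^{2} = 9 + 69^{2} = 9 + 4761 = 4770$)
$h = -133639047$ ($h = \left(28195 - 10882\right) \left(-7609 - 110\right) = \left(28195 - 10882\right) \left(-7719\right) = 17313 \left(-7719\right) = -133639047$)
$\frac{O}{h} = \frac{4770}{-133639047} = 4770 \left(- \frac{1}{133639047}\right) = - \frac{530}{14848783}$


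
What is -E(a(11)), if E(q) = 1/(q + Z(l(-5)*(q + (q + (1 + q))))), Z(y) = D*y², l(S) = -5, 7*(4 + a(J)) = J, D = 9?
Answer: -49/435481 ≈ -0.00011252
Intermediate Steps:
a(J) = -4 + J/7
Z(y) = 9*y²
E(q) = 1/(q + 9*(-5 - 15*q)²) (E(q) = 1/(q + 9*(-5*(q + (q + (1 + q))))²) = 1/(q + 9*(-5*(q + (1 + 2*q)))²) = 1/(q + 9*(-5*(1 + 3*q))²) = 1/(q + 9*(-5 - 15*q)²))
-E(a(11)) = -1/(225 + 1351*(-4 + (⅐)*11) + 2025*(-4 + (⅐)*11)²) = -1/(225 + 1351*(-4 + 11/7) + 2025*(-4 + 11/7)²) = -1/(225 + 1351*(-17/7) + 2025*(-17/7)²) = -1/(225 - 3281 + 2025*(289/49)) = -1/(225 - 3281 + 585225/49) = -1/435481/49 = -1*49/435481 = -49/435481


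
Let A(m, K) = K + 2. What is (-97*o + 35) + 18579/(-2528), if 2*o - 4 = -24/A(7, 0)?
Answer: 1050765/2528 ≈ 415.65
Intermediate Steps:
A(m, K) = 2 + K
o = -4 (o = 2 + (-24/(2 + 0))/2 = 2 + (-24/2)/2 = 2 + (-24*½)/2 = 2 + (½)*(-12) = 2 - 6 = -4)
(-97*o + 35) + 18579/(-2528) = (-97*(-4) + 35) + 18579/(-2528) = (388 + 35) + 18579*(-1/2528) = 423 - 18579/2528 = 1050765/2528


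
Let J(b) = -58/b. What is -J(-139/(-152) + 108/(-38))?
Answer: -8816/293 ≈ -30.089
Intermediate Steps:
-J(-139/(-152) + 108/(-38)) = -(-58)/(-139/(-152) + 108/(-38)) = -(-58)/(-139*(-1/152) + 108*(-1/38)) = -(-58)/(139/152 - 54/19) = -(-58)/(-293/152) = -(-58)*(-152)/293 = -1*8816/293 = -8816/293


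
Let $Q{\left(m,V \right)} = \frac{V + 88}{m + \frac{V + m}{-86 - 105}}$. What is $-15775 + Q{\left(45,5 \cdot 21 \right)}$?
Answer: $- \frac{133183012}{8445} \approx -15771.0$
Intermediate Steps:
$Q{\left(m,V \right)} = \frac{88 + V}{- \frac{V}{191} + \frac{190 m}{191}}$ ($Q{\left(m,V \right)} = \frac{88 + V}{m + \frac{V + m}{-191}} = \frac{88 + V}{m + \left(V + m\right) \left(- \frac{1}{191}\right)} = \frac{88 + V}{m - \left(\frac{V}{191} + \frac{m}{191}\right)} = \frac{88 + V}{- \frac{V}{191} + \frac{190 m}{191}}$)
$-15775 + Q{\left(45,5 \cdot 21 \right)} = -15775 + \frac{191 \left(88 + 5 \cdot 21\right)}{- 5 \cdot 21 + 190 \cdot 45} = -15775 + \frac{191 \left(88 + 105\right)}{\left(-1\right) 105 + 8550} = -15775 + 191 \frac{1}{-105 + 8550} \cdot 193 = -15775 + 191 \cdot \frac{1}{8445} \cdot 193 = -15775 + \frac{36863}{8445} = - \frac{133183012}{8445}$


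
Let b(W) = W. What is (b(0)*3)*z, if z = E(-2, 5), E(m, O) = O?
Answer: 0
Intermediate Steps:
z = 5
(b(0)*3)*z = (0*3)*5 = 0*5 = 0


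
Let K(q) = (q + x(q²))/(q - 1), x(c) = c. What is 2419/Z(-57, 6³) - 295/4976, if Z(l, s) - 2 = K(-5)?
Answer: -9028003/4976 ≈ -1814.3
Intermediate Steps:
K(q) = (q + q²)/(-1 + q) (K(q) = (q + q²)/(q - 1) = (q + q²)/(-1 + q))
Z(l, s) = -4/3 (Z(l, s) = 2 - 5*(1 - 5)/(-1 - 5) = 2 - 5*(-4)/(-6) = 2 - 5*(-⅙)*(-4) = 2 - 10/3 = -4/3)
2419/Z(-57, 6³) - 295/4976 = 2419/(-4/3) - 295/4976 = 2419*(-¾) - 295*1/4976 = -7257/4 - 295/4976 = -9028003/4976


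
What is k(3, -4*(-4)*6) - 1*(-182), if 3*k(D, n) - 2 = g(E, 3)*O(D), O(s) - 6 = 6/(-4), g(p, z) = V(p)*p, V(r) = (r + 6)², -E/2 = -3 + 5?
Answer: 476/3 ≈ 158.67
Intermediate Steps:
E = -4 (E = -2*(-3 + 5) = -2*2 = -4)
V(r) = (6 + r)²
g(p, z) = p*(6 + p)² (g(p, z) = (6 + p)²*p = p*(6 + p)²)
O(s) = 9/2 (O(s) = 6 + 6/(-4) = 6 + 6*(-¼) = 6 - 3/2 = 9/2)
k(D, n) = -70/3 (k(D, n) = ⅔ + (-4*(6 - 4)²*(9/2))/3 = ⅔ + (-4*2²*(9/2))/3 = ⅔ + (-4*4*(9/2))/3 = ⅔ + (-16*9/2)/3 = ⅔ + (⅓)*(-72) = ⅔ - 24 = -70/3)
k(3, -4*(-4)*6) - 1*(-182) = -70/3 - 1*(-182) = -70/3 + 182 = 476/3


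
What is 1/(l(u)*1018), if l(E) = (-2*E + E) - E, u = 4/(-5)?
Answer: 5/8144 ≈ 0.00061395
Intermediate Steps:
u = -4/5 (u = 4*(-1/5) = -4/5 ≈ -0.80000)
l(E) = -2*E (l(E) = -E - E = -2*E)
1/(l(u)*1018) = 1/(-2*(-4/5)*1018) = 1/((8/5)*1018) = 1/(8144/5) = 5/8144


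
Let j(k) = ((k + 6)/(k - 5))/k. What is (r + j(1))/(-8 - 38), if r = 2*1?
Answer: -1/184 ≈ -0.0054348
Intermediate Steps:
r = 2
j(k) = (6 + k)/(k*(-5 + k)) (j(k) = ((6 + k)/(-5 + k))/k = (6 + k)/(k*(-5 + k)))
(r + j(1))/(-8 - 38) = (2 + (6 + 1)/(1*(-5 + 1)))/(-8 - 38) = (2 + 1*7/(-4))/(-46) = -(2 + 1*(-¼)*7)/46 = -(2 - 7/4)/46 = -1/46*¼ = -1/184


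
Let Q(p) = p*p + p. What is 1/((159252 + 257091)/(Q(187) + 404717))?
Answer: 439873/416343 ≈ 1.0565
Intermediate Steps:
Q(p) = p + p² (Q(p) = p² + p = p + p²)
1/((159252 + 257091)/(Q(187) + 404717)) = 1/((159252 + 257091)/(187*(1 + 187) + 404717)) = 1/(416343/(187*188 + 404717)) = 1/(416343/(35156 + 404717)) = 1/(416343/439873) = 439873/416343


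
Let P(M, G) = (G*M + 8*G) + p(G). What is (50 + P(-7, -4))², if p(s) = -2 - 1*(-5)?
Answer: 2401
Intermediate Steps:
p(s) = 3 (p(s) = -2 + 5 = 3)
P(M, G) = 3 + 8*G + G*M (P(M, G) = (G*M + 8*G) + 3 = (8*G + G*M) + 3 = 3 + 8*G + G*M)
(50 + P(-7, -4))² = (50 + (3 + 8*(-4) - 4*(-7)))² = (50 + (3 - 32 + 28))² = (50 - 1)² = 49² = 2401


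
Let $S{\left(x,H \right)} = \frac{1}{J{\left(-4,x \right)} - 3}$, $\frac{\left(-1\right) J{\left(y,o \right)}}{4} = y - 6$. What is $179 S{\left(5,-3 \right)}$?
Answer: $\frac{179}{37} \approx 4.8378$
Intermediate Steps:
$J{\left(y,o \right)} = 24 - 4 y$ ($J{\left(y,o \right)} = - 4 \left(y - 6\right) = - 4 \left(-6 + y\right) = 24 - 4 y$)
$S{\left(x,H \right)} = \frac{1}{37}$ ($S{\left(x,H \right)} = \frac{1}{\left(24 - -16\right) - 3} = \frac{1}{\left(24 + 16\right) - 3} = \frac{1}{40 - 3} = \frac{1}{37}$)
$179 S{\left(5,-3 \right)} = 179 \cdot \frac{1}{37} = \frac{179}{37}$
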